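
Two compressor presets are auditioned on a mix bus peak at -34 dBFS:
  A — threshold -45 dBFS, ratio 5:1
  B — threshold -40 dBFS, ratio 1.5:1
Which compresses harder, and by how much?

A, by 6.8 dB

A: GR = 11 − 11/5 = 8.8 dB.
B: GR = 6 − 6/1.5 = 2 dB.
A reduces 6.8 dB more.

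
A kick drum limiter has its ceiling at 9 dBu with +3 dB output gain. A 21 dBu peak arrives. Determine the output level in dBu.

At ∞:1, everything above 9 dBu is held at the ceiling.
Output gain then adds 3 dB: 9 + 3 = 12 dBu.

12 dBu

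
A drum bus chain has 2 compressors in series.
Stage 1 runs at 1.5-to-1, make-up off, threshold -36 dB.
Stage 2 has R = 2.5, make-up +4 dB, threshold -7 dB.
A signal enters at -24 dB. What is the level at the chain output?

-24 dB

Stage 1: overshoot 12 dB → 12/1.5 = 8 dB → -28 dB.
Stage 2: below threshold (-28 ≤ -7); passes unchanged; make-up brings it to -24 dB.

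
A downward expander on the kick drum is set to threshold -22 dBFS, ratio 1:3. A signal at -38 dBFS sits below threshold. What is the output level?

Below threshold, a 1:3 expander applies gain = (3−1)×(T − x) of attenuation.
(3−1) × 16 = 32 dB, so output = -38 − 32 = -70 dBFS.

-70 dBFS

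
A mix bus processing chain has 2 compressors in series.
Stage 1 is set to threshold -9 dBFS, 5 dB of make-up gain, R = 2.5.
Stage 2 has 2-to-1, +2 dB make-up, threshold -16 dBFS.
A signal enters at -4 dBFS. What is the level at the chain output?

Stage 1: 5 dB above -9 dBFS, reduced 2.5:1 to 2 dB above → -7 dBFS; +5 dB make-up → -2 dBFS.
Stage 2: 14 dB above -16 dBFS, reduced 2:1 to 7 dB above → -9 dBFS; +2 dB make-up → -7 dBFS.

-7 dBFS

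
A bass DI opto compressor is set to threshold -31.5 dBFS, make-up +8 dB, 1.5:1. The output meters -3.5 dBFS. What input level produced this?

Remove make-up: -3.5 − 8 = -11.5 dBFS.
Post-compression overshoot = -11.5 − (-31.5) = 20 dB.
Undo the ratio: input overshoot = 20 × 1.5 = 30 dB, giving input = -1.5 dBFS.

-1.5 dBFS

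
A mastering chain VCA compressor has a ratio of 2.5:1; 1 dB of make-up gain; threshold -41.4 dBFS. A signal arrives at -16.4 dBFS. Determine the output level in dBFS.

The input is 25 dB above the -41.4 dBFS threshold.
The 25 dB excess becomes 10 dB after 2.5:1 reduction.
So the level is -41.4 + 10 = -31.4 dBFS; make-up adds 1 dB, giving -30.4 dBFS.

-30.4 dBFS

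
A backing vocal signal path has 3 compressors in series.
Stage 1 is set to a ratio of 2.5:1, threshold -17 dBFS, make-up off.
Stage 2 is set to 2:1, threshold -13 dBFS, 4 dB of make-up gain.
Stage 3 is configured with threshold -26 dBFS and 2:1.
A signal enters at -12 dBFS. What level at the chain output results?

Stage 1: overshoot 5 dB → 5/2.5 = 2 dB → -15 dBFS.
Stage 2: below threshold (-15 ≤ -13); passes unchanged; make-up brings it to -11 dBFS.
Stage 3: -11 dBFS is 15 dB over -26 dBFS; at 2:1 that becomes 7.5 dB over, giving -18.5 dBFS.

-18.5 dBFS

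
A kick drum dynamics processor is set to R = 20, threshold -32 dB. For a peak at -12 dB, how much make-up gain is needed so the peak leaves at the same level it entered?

19 dB

The peak compresses to -32 + 20/20 = -31 dB.
To reach -12 dB requires -12 − (-31) = 19 dB of make-up.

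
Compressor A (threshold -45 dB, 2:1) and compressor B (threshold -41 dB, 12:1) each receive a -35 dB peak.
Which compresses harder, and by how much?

A: GR = 10 − 10/2 = 5 dB.
B: GR = 6 − 6/12 = 5.5 dB.
B applies 0.5 dB more gain reduction.

B, by 0.5 dB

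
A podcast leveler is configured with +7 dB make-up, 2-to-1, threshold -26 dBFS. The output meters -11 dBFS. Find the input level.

-10 dBFS

Remove make-up: -11 − 7 = -18 dBFS.
The compressed level sits -18 − (-26) = 8 dB over threshold.
Before 2:1 compression the overshoot was 8 × 2 = 16 dB, so input = -26 + 16 = -10 dBFS.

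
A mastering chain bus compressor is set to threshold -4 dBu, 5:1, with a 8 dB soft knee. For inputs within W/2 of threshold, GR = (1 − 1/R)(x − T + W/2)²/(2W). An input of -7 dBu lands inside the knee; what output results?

-7.05 dBu

x − T + W/2 = -7 − (-4) + 4 = 1.
GR = (1 − 1/5) × 1² / 16 = 0.8 × 1 / 16 = 0.05 dB.
Output = -7 − 0.05 = -7.05 dBu.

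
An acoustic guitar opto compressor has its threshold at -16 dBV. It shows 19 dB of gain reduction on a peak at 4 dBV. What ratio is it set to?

Input overshoot = 4 − (-16) = 20 dB.
Output overshoot = 20 − 19 = 1 dB.
Ratio = input overshoot / output overshoot = 20 / 1 = 20.

20:1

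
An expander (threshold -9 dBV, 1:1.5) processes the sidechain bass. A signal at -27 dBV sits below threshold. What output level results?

-36 dBV

Undershoot = (-9) − (-27) = 18 dB.
At 1:1.5, that expands to 27 dB under threshold.
Output = -9 − 27 = -36 dBV.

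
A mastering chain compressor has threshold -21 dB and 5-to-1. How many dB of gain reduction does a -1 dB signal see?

16 dB

-1 dB exceeds the threshold by 20 dB.
A 5:1 ratio leaves 4 dB of that excess.
Gain reduction = 20 − 4 = 16 dB.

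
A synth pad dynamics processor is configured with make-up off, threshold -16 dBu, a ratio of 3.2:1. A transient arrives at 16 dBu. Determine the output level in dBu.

Overshoot: 16 − (-16) = 32 dB.
3.2:1 compression reduces that to 32/3.2 = 10 dB over.
That puts the output at -6 dBu.

-6 dBu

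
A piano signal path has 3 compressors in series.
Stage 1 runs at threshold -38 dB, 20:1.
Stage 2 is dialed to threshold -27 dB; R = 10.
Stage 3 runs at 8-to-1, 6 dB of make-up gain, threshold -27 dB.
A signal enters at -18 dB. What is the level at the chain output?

-31 dB

Stage 1: 20 dB above -38 dB, reduced 20:1 to 1 dB above → -37 dB.
Stage 2: -37 dB is at or below the -27 dB threshold — no compression; output -37 dB.
Stage 3: -37 dB is at or below the -27 dB threshold — no compression; make-up brings it to -31 dB.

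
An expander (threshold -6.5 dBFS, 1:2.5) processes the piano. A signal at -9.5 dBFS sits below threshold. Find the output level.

The input is 3 dB below the -6.5 dBFS threshold.
A 1:2.5 expander multiplies undershoot by 2.5: 3 × 2.5 = 7.5 dB below threshold.
Output = -6.5 − 7.5 = -14 dBFS.

-14 dBFS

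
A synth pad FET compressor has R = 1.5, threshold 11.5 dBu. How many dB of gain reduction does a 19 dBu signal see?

2.5 dB

19 dBu exceeds the threshold by 7.5 dB.
At 1.5:1, output sits 7.5/1.5 = 5 dB above threshold.
So the signal is attenuated by 7.5 − 5 = 2.5 dB.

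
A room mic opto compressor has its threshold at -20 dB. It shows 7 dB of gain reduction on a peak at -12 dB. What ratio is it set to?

8:1

Input overshoot = -12 − (-20) = 8 dB.
Output overshoot = 8 − 7 = 1 dB.
Ratio = input overshoot / output overshoot = 8 / 1 = 8.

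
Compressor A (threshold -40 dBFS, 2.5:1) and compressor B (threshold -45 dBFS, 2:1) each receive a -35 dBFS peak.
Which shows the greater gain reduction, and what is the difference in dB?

B, by 2 dB

A: GR = 5 − 5/2.5 = 3 dB.
B: GR = 10 − 10/2 = 5 dB.
B reduces 2 dB more.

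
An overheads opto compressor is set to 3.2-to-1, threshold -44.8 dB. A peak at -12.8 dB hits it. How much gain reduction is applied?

-12.8 dB exceeds the threshold by 32 dB.
After 3.2:1 compression the overshoot becomes 32/3.2 = 10 dB.
GR = overshoot in − overshoot out = 32 − 10 = 22 dB.

22 dB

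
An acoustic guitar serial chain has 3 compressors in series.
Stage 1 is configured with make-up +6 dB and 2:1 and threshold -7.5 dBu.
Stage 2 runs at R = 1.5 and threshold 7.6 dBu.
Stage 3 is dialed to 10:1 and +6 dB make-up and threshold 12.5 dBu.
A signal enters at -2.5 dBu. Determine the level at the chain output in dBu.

7 dBu

Stage 1: 5 dB above -7.5 dBu, reduced 2:1 to 2.5 dB above → -5 dBu; +6 dB make-up → 1 dBu.
Stage 2: below threshold (1 ≤ 7.6); passes unchanged; output 1 dBu.
Stage 3: 1 dBu is at or below the 12.5 dBu threshold — no compression; make-up brings it to 7 dBu.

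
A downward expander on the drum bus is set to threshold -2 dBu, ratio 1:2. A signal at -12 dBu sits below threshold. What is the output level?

The input is 10 dB below the -2 dBu threshold.
A 1:2 expander multiplies undershoot by 2: 10 × 2 = 20 dB below threshold.
Output = -2 − 20 = -22 dBu.

-22 dBu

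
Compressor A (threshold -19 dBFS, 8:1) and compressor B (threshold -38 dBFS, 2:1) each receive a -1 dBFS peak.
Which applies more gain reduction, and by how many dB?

B, by 2.75 dB

A: overshoot 18 dB → output overshoot 2.25 dB → GR 15.75 dB.
B: overshoot 37 dB → output overshoot 18.5 dB → GR 18.5 dB.
B applies 2.75 dB more gain reduction.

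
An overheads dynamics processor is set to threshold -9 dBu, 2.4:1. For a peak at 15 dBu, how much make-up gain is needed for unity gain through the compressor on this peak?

The peak compresses to -9 + 24/2.4 = 1 dBu.
To reach 15 dBu requires 15 − 1 = 14 dB of make-up.

14 dB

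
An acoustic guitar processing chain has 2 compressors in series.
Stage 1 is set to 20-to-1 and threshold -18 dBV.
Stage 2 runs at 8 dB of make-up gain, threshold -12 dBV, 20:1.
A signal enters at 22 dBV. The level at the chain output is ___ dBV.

Stage 1: overshoot 40 dB → 40/20 = 2 dB → -16 dBV.
Stage 2: -16 dBV is at or below the -12 dBV threshold — no compression; make-up brings it to -8 dBV.

-8 dBV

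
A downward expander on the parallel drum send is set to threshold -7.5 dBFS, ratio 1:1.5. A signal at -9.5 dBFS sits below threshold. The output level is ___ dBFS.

-10.5 dBFS

The input is 2 dB below the -7.5 dBFS threshold.
A 1:1.5 expander multiplies undershoot by 1.5: 2 × 1.5 = 3 dB below threshold.
Output = -7.5 − 3 = -10.5 dBFS.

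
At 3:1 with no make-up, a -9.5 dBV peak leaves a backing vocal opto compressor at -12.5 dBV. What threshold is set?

Gain reduction = -9.5 − (-12.5) = 3 dB; output overshoot = GR / (R − 1) = 3 / 2 = 1.5 dB.
Threshold = output − output overshoot = -12.5 − 1.5 = -14 dBV.

-14 dBV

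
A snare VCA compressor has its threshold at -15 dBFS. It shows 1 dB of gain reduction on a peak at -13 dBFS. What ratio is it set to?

Input overshoot = -13 − (-15) = 2 dB.
Output overshoot = 2 − 1 = 1 dB.
Ratio = input overshoot / output overshoot = 2 / 1 = 2.

2:1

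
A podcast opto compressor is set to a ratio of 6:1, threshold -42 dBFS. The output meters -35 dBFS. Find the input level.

0 dBFS

The compressed level sits -35 − (-42) = 7 dB over threshold.
Undo the ratio: input overshoot = 7 × 6 = 42 dB, giving input = 0 dBFS.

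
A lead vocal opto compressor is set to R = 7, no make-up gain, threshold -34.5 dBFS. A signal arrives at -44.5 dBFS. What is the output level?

-44.5 dBFS

-44.5 dBFS is 10 dB below the -34.5 dBFS threshold, so no gain reduction is applied.
Output = input = -44.5 dBFS.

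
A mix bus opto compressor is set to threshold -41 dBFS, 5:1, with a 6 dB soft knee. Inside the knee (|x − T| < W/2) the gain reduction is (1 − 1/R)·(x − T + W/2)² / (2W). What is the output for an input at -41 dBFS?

x − T + W/2 = -41 − (-41) + 3 = 3.
GR = (1 − 1/5) × 3² / 12 = 0.8 × 9 / 12 = 0.6 dB.
Output = -41 − 0.6 = -41.6 dBFS.

-41.6 dBFS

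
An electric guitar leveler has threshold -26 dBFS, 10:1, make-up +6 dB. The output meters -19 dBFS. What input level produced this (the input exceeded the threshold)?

-16 dBFS

Remove make-up: -19 − 6 = -25 dBFS.
That's 1 dB above the -26 dBFS threshold.
Before 10:1 compression the overshoot was 1 × 10 = 10 dB, so input = -26 + 10 = -16 dBFS.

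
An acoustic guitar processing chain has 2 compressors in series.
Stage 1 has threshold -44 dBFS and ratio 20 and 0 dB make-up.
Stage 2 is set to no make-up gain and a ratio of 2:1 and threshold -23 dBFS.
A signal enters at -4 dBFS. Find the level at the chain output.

-42 dBFS

Stage 1: overshoot 40 dB → 40/20 = 2 dB → -42 dBFS.
Stage 2: -42 dBFS is at or below the -23 dBFS threshold — no compression; output -42 dBFS.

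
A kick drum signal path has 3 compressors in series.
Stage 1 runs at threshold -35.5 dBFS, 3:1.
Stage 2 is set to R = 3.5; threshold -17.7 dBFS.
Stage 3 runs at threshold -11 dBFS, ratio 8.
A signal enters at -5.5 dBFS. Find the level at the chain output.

Stage 1: 30 dB above -35.5 dBFS, reduced 3:1 to 10 dB above → -25.5 dBFS.
Stage 2: below threshold (-25.5 ≤ -17.7); passes unchanged; output -25.5 dBFS.
Stage 3: below threshold (-25.5 ≤ -11); passes unchanged; output -25.5 dBFS.

-25.5 dBFS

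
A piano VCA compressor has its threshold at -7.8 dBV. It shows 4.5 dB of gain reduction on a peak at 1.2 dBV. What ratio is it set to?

2:1

Input overshoot = 1.2 − (-7.8) = 9 dB.
Output overshoot = 9 − 4.5 = 4.5 dB.
Ratio = input overshoot / output overshoot = 9 / 4.5 = 2.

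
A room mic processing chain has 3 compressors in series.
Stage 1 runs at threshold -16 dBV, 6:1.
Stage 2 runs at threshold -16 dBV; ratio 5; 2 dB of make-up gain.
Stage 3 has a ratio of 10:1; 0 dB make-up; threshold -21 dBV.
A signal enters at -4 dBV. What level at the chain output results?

Stage 1: overshoot 12 dB → 12/6 = 2 dB → -14 dBV.
Stage 2: overshoot 2 dB → 2/5 = 0.4 dB → -15.6 dBV; +2 dB make-up → -13.6 dBV.
Stage 3: -13.6 dBV is 7.4 dB over -21 dBV; at 10:1 that becomes 0.74 dB over, giving -20.26 dBV.

-20.26 dBV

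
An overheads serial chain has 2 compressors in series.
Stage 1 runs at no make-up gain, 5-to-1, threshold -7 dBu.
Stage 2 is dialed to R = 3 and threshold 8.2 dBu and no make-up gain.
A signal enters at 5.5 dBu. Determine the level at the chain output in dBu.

Stage 1: 12.5 dB above -7 dBu, reduced 5:1 to 2.5 dB above → -4.5 dBu.
Stage 2: -4.5 dBu ≤ 8.2 dBu, so stage 2 doesn't engage; output -4.5 dBu.

-4.5 dBu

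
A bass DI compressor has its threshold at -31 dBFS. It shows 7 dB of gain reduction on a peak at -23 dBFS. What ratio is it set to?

Input overshoot = -23 − (-31) = 8 dB.
Output overshoot = 8 − 7 = 1 dB.
Ratio = input overshoot / output overshoot = 8 / 1 = 8.

8:1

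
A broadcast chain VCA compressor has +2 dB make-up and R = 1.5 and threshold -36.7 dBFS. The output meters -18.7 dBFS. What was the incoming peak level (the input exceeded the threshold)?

-12.7 dBFS

Stripping the +2 dB make-up gives -20.7 dBFS at the gain stage.
Post-compression overshoot = -20.7 − (-36.7) = 16 dB.
Before 1.5:1 compression the overshoot was 16 × 1.5 = 24 dB, so input = -36.7 + 24 = -12.7 dBFS.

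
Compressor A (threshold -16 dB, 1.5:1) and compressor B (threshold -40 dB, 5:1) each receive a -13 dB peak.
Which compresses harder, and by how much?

B, by 20.6 dB

A: 3 dB over, compressed to 2 dB over, so 1 dB of GR.
B: 27 dB over, compressed to 5.4 dB over, so 21.6 dB of GR.
B applies 20.6 dB more gain reduction.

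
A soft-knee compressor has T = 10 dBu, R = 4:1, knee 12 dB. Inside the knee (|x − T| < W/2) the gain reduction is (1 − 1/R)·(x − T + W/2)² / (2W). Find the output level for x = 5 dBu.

4.96875 dBu

x − T + W/2 = 5 − 10 + 6 = 1.
GR = (1 − 1/4) × 1² / 24 = 0.75 × 1 / 24 = 0.03125 dB.
Output = 5 − 0.03125 = 4.96875 dBu.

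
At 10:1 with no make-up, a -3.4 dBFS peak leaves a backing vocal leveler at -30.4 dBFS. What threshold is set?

Input is 30 dB above T (since output overshoot × R = input overshoot: (-30.4 − T)·10 = -3.4 − T gives T = -33.4 dBFS).
Check: -33.4 + (-3.4 − (-33.4))/10 = -33.4 + 3 = -30.4 dBFS. ✓

-33.4 dBFS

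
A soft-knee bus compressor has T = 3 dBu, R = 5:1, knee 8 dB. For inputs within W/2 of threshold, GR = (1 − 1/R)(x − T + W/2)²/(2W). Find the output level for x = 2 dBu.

1.55 dBu

x − T + W/2 = 2 − 3 + 4 = 3.
GR = (1 − 1/5) × 3² / 16 = 0.8 × 9 / 16 = 0.45 dB.
Output = 2 − 0.45 = 1.55 dBu.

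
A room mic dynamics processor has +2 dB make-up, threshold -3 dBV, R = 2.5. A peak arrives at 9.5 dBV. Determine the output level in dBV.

4 dBV

9.5 dBV sits 12.5 dB over threshold.
At 2.5:1 the overshoot is divided by 2.5, leaving 5 dB above threshold.
So the level is -3 + 5 = 2 dBV; make-up adds 2 dB, giving 4 dBV.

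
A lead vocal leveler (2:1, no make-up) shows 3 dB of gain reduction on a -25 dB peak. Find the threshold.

Gain reduction = -25 − (-28) = 3 dB; output overshoot = GR / (R − 1) = 3 / 1 = 3 dB.
Threshold = output − output overshoot = -28 − 3 = -31 dB.

-31 dB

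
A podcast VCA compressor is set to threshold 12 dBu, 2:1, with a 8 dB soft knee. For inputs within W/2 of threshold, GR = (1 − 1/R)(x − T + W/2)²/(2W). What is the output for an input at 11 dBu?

10.71875 dBu

x − T + W/2 = 11 − 12 + 4 = 3.
GR = (1 − 1/2) × 3² / 16 = 0.5 × 9 / 16 = 0.28125 dB.
Output = 11 − 0.28125 = 10.71875 dBu.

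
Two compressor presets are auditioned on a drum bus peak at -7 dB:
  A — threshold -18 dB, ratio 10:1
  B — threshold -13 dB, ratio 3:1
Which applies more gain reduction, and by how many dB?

A, by 5.9 dB

A: 11 dB over, compressed to 1.1 dB over, so 9.9 dB of GR.
B: 6 dB over, compressed to 2 dB over, so 4 dB of GR.
Difference: 5.9 dB in favour of A.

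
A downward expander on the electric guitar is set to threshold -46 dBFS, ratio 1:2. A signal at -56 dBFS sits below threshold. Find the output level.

-66 dBFS

The input is 10 dB below the -46 dBFS threshold.
A 1:2 expander multiplies undershoot by 2: 10 × 2 = 20 dB below threshold.
Output = -46 − 20 = -66 dBFS.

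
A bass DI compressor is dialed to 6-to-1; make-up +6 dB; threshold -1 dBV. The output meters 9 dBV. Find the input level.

23 dBV

Before make-up, the level was 9 − 6 = 3 dBV.
The compressed level sits 3 − (-1) = 4 dB over threshold.
Input overshoot = R × output overshoot = 24 dB → input = -1 + 24 = 23 dBV.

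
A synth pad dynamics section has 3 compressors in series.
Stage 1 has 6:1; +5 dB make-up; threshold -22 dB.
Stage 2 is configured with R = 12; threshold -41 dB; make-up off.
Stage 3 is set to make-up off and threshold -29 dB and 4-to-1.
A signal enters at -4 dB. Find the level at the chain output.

-38.75 dB

Stage 1: 18 dB above -22 dB, reduced 6:1 to 3 dB above → -19 dB; +5 dB make-up → -14 dB.
Stage 2: -14 dB is 27 dB over -41 dB; at 12:1 that becomes 2.25 dB over, giving -38.75 dB.
Stage 3: below threshold (-38.75 ≤ -29); passes unchanged; output -38.75 dB.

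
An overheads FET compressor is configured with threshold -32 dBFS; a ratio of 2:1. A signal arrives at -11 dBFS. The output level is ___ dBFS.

-21.5 dBFS

Overshoot: -11 − (-32) = 21 dB.
The 21 dB excess becomes 10.5 dB after 2:1 reduction.
That puts the output at -21.5 dBFS.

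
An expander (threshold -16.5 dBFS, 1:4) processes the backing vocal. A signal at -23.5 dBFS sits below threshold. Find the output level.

-44.5 dBFS

Undershoot = (-16.5) − (-23.5) = 7 dB.
At 1:4, that expands to 28 dB under threshold.
Output = -16.5 − 28 = -44.5 dBFS.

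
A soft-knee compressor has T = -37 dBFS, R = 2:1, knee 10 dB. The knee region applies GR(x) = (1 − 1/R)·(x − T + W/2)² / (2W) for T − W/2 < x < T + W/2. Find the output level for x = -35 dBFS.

x − T + W/2 = -35 − (-37) + 5 = 7.
GR = (1 − 1/2) × 7² / 20 = 0.5 × 49 / 20 = 1.225 dB.
Output = -35 − 1.225 = -36.225 dBFS.

-36.225 dBFS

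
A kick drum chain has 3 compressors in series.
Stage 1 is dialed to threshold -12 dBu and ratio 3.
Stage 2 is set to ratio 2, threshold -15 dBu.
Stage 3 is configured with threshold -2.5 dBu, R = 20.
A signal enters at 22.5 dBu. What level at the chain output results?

-7.75 dBu

Stage 1: 22.5 dBu is 34.5 dB over -12 dBu; at 3:1 that becomes 11.5 dB over, giving -0.5 dBu.
Stage 2: -0.5 dBu is 14.5 dB over -15 dBu; at 2:1 that becomes 7.25 dB over, giving -7.75 dBu.
Stage 3: -7.75 dBu is at or below the -2.5 dBu threshold — no compression; output -7.75 dBu.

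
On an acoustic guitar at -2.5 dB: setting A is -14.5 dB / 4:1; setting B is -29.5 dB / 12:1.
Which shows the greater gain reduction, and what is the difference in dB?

B, by 15.75 dB

A: 12 dB over, compressed to 3 dB over, so 9 dB of GR.
B: 27 dB over, compressed to 2.25 dB over, so 24.75 dB of GR.
Difference: 15.75 dB in favour of B.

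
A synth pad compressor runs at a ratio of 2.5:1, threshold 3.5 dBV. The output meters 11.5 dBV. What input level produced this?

Post-compression overshoot = 11.5 − 3.5 = 8 dB.
Undo the ratio: input overshoot = 8 × 2.5 = 20 dB, giving input = 23.5 dBV.

23.5 dBV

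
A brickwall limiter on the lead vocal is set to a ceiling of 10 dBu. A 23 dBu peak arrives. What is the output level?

A brickwall limiter is an ∞:1 compressor: any input above the ceiling is clamped to 10 dBu.

10 dBu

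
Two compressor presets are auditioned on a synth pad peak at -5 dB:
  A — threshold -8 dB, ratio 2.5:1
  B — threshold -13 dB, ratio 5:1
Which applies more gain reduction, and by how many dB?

B, by 4.6 dB

A: 3 dB over, compressed to 1.2 dB over, so 1.8 dB of GR.
B: 8 dB over, compressed to 1.6 dB over, so 6.4 dB of GR.
B reduces 4.6 dB more.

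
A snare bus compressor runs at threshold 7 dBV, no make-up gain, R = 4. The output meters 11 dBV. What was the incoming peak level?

23 dBV

That's 4 dB above the 7 dBV threshold.
Undo the ratio: input overshoot = 4 × 4 = 16 dB, giving input = 23 dBV.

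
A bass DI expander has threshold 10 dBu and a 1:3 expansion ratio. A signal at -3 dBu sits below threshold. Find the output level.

-29 dBu

Below threshold, a 1:3 expander applies gain = (3−1)×(T − x) of attenuation.
(3−1) × 13 = 26 dB, so output = -3 − 26 = -29 dBu.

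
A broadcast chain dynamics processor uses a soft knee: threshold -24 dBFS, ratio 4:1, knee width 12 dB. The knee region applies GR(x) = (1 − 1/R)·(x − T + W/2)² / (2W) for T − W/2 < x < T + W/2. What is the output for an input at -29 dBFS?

x − T + W/2 = -29 − (-24) + 6 = 1.
GR = (1 − 1/4) × 1² / 24 = 0.75 × 1 / 24 = 0.03125 dB.
Output = -29 − 0.03125 = -29.03125 dBFS.

-29.03125 dBFS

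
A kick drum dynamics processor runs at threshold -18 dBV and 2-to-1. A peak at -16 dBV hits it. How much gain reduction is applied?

The signal is 2 dB above threshold.
At 2:1, output sits 2/2 = 1 dB above threshold.
So the signal is attenuated by 2 − 1 = 1 dB.

1 dB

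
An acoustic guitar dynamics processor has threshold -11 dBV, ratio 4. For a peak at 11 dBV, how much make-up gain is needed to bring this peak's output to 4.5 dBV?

10 dB

Overshoot 22 dB → 22/4 = 5.5 dB after compression, so the compressed level is -11 + 5.5 = -5.5 dBV.
Make-up = target − compressed = 4.5 − (-5.5) = 10 dB.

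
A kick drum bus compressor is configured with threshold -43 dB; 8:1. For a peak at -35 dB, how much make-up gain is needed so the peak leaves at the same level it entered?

7 dB

Overshoot 8 dB → 8/8 = 1 dB after compression, so the compressed level is -43 + 1 = -42 dB.
Make-up = target − compressed = -35 − (-42) = 7 dB.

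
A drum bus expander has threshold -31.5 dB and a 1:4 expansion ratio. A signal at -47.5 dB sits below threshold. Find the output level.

-95.5 dB

The input is 16 dB below the -31.5 dB threshold.
A 1:4 expander multiplies undershoot by 4: 16 × 4 = 64 dB below threshold.
Output = -31.5 − 64 = -95.5 dB.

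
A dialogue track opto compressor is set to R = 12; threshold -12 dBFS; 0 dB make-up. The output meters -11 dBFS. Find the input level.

0 dBFS

That's 1 dB above the -12 dBFS threshold.
Undo the ratio: input overshoot = 1 × 12 = 12 dB, giving input = 0 dBFS.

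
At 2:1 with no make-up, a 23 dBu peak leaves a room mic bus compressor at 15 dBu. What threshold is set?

Input is 16 dB above T (since output overshoot × R = input overshoot: (15 − T)·2 = 23 − T gives T = 7 dBu).
Check: 7 + (23 − 7)/2 = 7 + 8 = 15 dBu. ✓

7 dBu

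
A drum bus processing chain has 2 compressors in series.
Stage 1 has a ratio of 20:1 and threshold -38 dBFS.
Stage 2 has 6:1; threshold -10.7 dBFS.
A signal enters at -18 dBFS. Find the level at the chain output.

Stage 1: 20 dB above -38 dBFS, reduced 20:1 to 1 dB above → -37 dBFS.
Stage 2: below threshold (-37 ≤ -10.7); passes unchanged; output -37 dBFS.

-37 dBFS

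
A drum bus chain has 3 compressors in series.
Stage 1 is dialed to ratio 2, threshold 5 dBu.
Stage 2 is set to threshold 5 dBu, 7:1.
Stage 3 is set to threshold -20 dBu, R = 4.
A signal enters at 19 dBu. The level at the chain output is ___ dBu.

Stage 1: overshoot 14 dB → 14/2 = 7 dB → 12 dBu.
Stage 2: overshoot 7 dB → 7/7 = 1 dB → 6 dBu.
Stage 3: 6 dBu is 26 dB over -20 dBu; at 4:1 that becomes 6.5 dB over, giving -13.5 dBu.

-13.5 dBu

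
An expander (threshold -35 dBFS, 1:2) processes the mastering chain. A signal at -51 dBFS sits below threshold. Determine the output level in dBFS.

-67 dBFS

The input is 16 dB below the -35 dBFS threshold.
A 1:2 expander multiplies undershoot by 2: 16 × 2 = 32 dB below threshold.
Output = -35 − 32 = -67 dBFS.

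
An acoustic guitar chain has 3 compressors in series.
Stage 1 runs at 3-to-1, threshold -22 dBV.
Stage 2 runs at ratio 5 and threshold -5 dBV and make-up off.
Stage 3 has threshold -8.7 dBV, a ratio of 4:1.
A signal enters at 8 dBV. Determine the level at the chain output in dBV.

Stage 1: 8 dBV is 30 dB over -22 dBV; at 3:1 that becomes 10 dB over, giving -12 dBV.
Stage 2: -12 dBV is at or below the -5 dBV threshold — no compression; output -12 dBV.
Stage 3: -12 dBV ≤ -8.7 dBV, so stage 3 doesn't engage; output -12 dBV.

-12 dBV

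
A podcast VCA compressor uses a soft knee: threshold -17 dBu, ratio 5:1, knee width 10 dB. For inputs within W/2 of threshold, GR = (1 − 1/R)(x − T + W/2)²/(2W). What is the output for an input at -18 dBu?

x − T + W/2 = -18 − (-17) + 5 = 4.
GR = (1 − 1/5) × 4² / 20 = 0.8 × 16 / 20 = 0.64 dB.
Output = -18 − 0.64 = -18.64 dBu.

-18.64 dBu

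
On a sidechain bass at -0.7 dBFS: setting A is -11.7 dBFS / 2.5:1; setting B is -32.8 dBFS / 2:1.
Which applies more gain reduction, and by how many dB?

A: GR = 11 − 11/2.5 = 6.6 dB.
B: GR = 32.1 − 32.1/2 = 16.05 dB.
B reduces 9.45 dB more.

B, by 9.45 dB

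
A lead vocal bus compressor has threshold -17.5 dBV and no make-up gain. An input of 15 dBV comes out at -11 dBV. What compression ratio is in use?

5:1

Input overshoot = 15 − (-17.5) = 32.5 dB; output overshoot = -11 − (-17.5) = 6.5 dB.
Ratio = 32.5 / 6.5 = 5.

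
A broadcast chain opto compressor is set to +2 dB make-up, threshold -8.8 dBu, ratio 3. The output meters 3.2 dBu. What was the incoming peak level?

Stripping the +2 dB make-up gives 1.2 dBu at the gain stage.
Post-compression overshoot = 1.2 − (-8.8) = 10 dB.
Input overshoot = R × output overshoot = 30 dB → input = -8.8 + 30 = 21.2 dBu.

21.2 dBu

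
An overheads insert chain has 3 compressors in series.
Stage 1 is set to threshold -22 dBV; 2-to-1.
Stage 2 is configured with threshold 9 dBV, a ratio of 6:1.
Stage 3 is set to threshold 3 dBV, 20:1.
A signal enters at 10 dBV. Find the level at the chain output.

Stage 1: overshoot 32 dB → 32/2 = 16 dB → -6 dBV.
Stage 2: -6 dBV ≤ 9 dBV, so stage 2 doesn't engage; output -6 dBV.
Stage 3: -6 dBV is at or below the 3 dBV threshold — no compression; output -6 dBV.

-6 dBV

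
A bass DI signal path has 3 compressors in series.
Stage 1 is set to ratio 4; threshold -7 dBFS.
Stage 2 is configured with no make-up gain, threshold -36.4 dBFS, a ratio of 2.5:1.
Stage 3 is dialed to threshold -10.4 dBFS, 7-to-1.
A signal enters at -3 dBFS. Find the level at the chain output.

Stage 1: -3 dBFS is 4 dB over -7 dBFS; at 4:1 that becomes 1 dB over, giving -6 dBFS.
Stage 2: -6 dBFS is 30.4 dB over -36.4 dBFS; at 2.5:1 that becomes 12.16 dB over, giving -24.24 dBFS.
Stage 3: below threshold (-24.24 ≤ -10.4); passes unchanged; output -24.24 dBFS.

-24.24 dBFS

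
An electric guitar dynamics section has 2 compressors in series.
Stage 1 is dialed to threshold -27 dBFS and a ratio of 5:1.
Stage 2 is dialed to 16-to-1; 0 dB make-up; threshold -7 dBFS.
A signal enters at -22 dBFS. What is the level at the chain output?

-26 dBFS

Stage 1: -22 dBFS is 5 dB over -27 dBFS; at 5:1 that becomes 1 dB over, giving -26 dBFS.
Stage 2: -26 dBFS is at or below the -7 dBFS threshold — no compression; output -26 dBFS.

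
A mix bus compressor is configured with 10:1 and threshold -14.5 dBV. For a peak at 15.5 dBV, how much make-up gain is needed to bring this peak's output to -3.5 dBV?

8 dB

Without make-up, output = threshold + overshoot/10 = -14.5 + 3 = -11.5 dBV.
Gap to target: 8 dB.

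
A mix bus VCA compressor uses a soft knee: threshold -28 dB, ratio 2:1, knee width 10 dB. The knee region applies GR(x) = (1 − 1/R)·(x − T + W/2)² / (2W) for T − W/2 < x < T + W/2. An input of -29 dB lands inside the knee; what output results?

x − T + W/2 = -29 − (-28) + 5 = 4.
GR = (1 − 1/2) × 4² / 20 = 0.5 × 16 / 20 = 0.4 dB.
Output = -29 − 0.4 = -29.4 dB.

-29.4 dB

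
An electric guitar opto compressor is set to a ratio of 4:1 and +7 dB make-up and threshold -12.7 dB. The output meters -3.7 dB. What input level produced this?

Remove make-up: -3.7 − 7 = -10.7 dB.
That's 2 dB above the -12.7 dB threshold.
Input overshoot = R × output overshoot = 8 dB → input = -12.7 + 8 = -4.7 dB.

-4.7 dB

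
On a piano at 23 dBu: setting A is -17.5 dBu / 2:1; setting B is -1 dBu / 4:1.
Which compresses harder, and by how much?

A, by 2.25 dB

A: 40.5 dB over, compressed to 20.25 dB over, so 20.25 dB of GR.
B: 24 dB over, compressed to 6 dB over, so 18 dB of GR.
Difference: 2.25 dB in favour of A.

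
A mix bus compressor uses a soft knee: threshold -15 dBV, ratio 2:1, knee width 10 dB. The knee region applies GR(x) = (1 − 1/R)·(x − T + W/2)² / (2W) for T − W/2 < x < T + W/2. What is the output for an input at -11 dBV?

x − T + W/2 = -11 − (-15) + 5 = 9.
GR = (1 − 1/2) × 9² / 20 = 0.5 × 81 / 20 = 2.025 dB.
Output = -11 − 2.025 = -13.025 dBV.

-13.025 dBV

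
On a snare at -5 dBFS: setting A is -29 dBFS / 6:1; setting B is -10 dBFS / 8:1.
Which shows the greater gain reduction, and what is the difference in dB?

A, by 15.625 dB

A: 24 dB over, compressed to 4 dB over, so 20 dB of GR.
B: 5 dB over, compressed to 0.625 dB over, so 4.375 dB of GR.
A reduces 15.625 dB more.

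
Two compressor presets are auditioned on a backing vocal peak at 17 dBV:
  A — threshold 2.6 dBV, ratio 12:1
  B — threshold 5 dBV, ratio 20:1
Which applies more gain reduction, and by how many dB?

A: overshoot 14.4 dB → output overshoot 1.2 dB → GR 13.2 dB.
B: overshoot 12 dB → output overshoot 0.6 dB → GR 11.4 dB.
A applies 1.8 dB more gain reduction.

A, by 1.8 dB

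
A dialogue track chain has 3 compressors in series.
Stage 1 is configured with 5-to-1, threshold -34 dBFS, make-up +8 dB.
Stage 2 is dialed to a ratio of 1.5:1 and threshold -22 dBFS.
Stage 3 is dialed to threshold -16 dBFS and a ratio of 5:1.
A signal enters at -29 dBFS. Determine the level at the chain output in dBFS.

Stage 1: 5 dB above -34 dBFS, reduced 5:1 to 1 dB above → -33 dBFS; +8 dB make-up → -25 dBFS.
Stage 2: below threshold (-25 ≤ -22); passes unchanged; output -25 dBFS.
Stage 3: below threshold (-25 ≤ -16); passes unchanged; output -25 dBFS.

-25 dBFS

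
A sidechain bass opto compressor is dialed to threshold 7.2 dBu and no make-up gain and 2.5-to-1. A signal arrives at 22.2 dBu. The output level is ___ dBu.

22.2 dBu sits 15 dB over threshold.
2.5:1 compression reduces that to 15/2.5 = 6 dB over.
So the level is 7.2 + 6 = 13.2 dBu.

13.2 dBu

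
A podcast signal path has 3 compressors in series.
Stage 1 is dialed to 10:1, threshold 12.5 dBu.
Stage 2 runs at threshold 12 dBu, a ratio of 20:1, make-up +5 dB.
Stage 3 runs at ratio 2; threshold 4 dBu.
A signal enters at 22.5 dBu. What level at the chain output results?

Stage 1: 22.5 dBu is 10 dB over 12.5 dBu; at 10:1 that becomes 1 dB over, giving 13.5 dBu.
Stage 2: overshoot 1.5 dB → 1.5/20 = 0.075 dB → 12.075 dBu; +5 dB make-up → 17.075 dBu.
Stage 3: 13.075 dB above 4 dBu, reduced 2:1 to 6.5375 dB above → 10.5375 dBu.

10.5375 dBu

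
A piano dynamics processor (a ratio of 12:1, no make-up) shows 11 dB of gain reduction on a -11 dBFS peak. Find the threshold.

-23 dBFS

Let T be the threshold. Output overshoot = (input overshoot)/R, so -22 − T = (-11 − T)/12.
12·(-22 − T) = -11 − T → 11·T = -264 − (-11) = -253.
T = -253/11 = -23 dBFS.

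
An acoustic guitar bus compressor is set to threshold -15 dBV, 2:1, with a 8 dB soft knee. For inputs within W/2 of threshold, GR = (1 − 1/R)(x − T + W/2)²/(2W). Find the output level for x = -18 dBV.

-18.03125 dBV

x − T + W/2 = -18 − (-15) + 4 = 1.
GR = (1 − 1/2) × 1² / 16 = 0.5 × 1 / 16 = 0.03125 dB.
Output = -18 − 0.03125 = -18.03125 dBV.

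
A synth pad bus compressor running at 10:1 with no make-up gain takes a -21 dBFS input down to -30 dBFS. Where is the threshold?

Gain reduction = -21 − (-30) = 9 dB; output overshoot = GR / (R − 1) = 9 / 9 = 1 dB.
Threshold = output − output overshoot = -30 − 1 = -31 dBFS.

-31 dBFS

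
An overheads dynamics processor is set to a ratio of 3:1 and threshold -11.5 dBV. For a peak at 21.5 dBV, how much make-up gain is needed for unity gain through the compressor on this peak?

The peak compresses to -11.5 + 33/3 = -0.5 dBV.
To reach 21.5 dBV requires 21.5 − (-0.5) = 22 dB of make-up.

22 dB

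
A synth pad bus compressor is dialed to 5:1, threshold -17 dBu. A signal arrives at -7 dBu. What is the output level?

-7 dBu sits 10 dB over threshold.
At 5:1 the overshoot is divided by 5, leaving 2 dB above threshold.
Output = -17 + 2 = -15 dBu.

-15 dBu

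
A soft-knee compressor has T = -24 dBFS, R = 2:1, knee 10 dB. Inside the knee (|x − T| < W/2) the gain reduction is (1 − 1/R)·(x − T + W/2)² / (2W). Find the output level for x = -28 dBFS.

x − T + W/2 = -28 − (-24) + 5 = 1.
GR = (1 − 1/2) × 1² / 20 = 0.5 × 1 / 20 = 0.025 dB.
Output = -28 − 0.025 = -28.025 dBFS.

-28.025 dBFS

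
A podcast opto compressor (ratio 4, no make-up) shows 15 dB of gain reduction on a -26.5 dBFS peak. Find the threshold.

Gain reduction = -26.5 − (-41.5) = 15 dB; output overshoot = GR / (R − 1) = 15 / 3 = 5 dB.
Threshold = output − output overshoot = -41.5 − 5 = -46.5 dBFS.

-46.5 dBFS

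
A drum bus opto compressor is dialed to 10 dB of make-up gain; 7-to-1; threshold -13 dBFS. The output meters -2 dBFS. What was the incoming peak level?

Stripping the +10 dB make-up gives -12 dBFS at the gain stage.
The compressed level sits -12 − (-13) = 1 dB over threshold.
Input overshoot = R × output overshoot = 7 dB → input = -13 + 7 = -6 dBFS.

-6 dBFS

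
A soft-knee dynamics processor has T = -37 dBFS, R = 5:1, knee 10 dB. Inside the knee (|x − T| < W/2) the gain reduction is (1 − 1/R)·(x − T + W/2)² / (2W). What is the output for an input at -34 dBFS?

x − T + W/2 = -34 − (-37) + 5 = 8.
GR = (1 − 1/5) × 8² / 20 = 0.8 × 64 / 20 = 2.56 dB.
Output = -34 − 2.56 = -36.56 dBFS.

-36.56 dBFS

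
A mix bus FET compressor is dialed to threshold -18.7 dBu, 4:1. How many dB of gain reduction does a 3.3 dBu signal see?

Overshoot = 3.3 − (-18.7) = 22 dB.
At 4:1, output sits 22/4 = 5.5 dB above threshold.
GR = overshoot in − overshoot out = 22 − 5.5 = 16.5 dB.

16.5 dB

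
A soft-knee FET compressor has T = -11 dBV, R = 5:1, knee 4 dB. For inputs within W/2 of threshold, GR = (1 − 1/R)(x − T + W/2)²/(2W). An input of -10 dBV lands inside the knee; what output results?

-10.9 dBV

x − T + W/2 = -10 − (-11) + 2 = 3.
GR = (1 − 1/5) × 3² / 8 = 0.8 × 9 / 8 = 0.9 dB.
Output = -10 − 0.9 = -10.9 dBV.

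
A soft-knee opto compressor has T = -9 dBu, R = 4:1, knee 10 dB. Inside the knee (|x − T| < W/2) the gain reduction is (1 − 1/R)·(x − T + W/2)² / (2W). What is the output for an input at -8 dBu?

x − T + W/2 = -8 − (-9) + 5 = 6.
GR = (1 − 1/4) × 6² / 20 = 0.75 × 36 / 20 = 1.35 dB.
Output = -8 − 1.35 = -9.35 dBu.

-9.35 dBu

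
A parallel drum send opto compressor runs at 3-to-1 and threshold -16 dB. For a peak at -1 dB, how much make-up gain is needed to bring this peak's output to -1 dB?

Without make-up, output = threshold + overshoot/3 = -16 + 5 = -11 dB.
Gap to target: 10 dB.

10 dB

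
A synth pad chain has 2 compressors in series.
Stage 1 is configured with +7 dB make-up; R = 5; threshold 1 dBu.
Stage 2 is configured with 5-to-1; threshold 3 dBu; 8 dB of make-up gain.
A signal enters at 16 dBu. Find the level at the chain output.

Stage 1: overshoot 15 dB → 15/5 = 3 dB → 4 dBu; +7 dB make-up → 11 dBu.
Stage 2: overshoot 8 dB → 8/5 = 1.6 dB → 4.6 dBu; +8 dB make-up → 12.6 dBu.

12.6 dBu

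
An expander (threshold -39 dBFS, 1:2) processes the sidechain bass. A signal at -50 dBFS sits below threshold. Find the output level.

-61 dBFS

The input is 11 dB below the -39 dBFS threshold.
A 1:2 expander multiplies undershoot by 2: 11 × 2 = 22 dB below threshold.
Output = -39 − 22 = -61 dBFS.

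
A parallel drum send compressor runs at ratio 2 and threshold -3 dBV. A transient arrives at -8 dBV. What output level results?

-8 dBV

-8 dBV is 5 dB below the -3 dBV threshold, so no gain reduction is applied.
Output = input = -8 dBV.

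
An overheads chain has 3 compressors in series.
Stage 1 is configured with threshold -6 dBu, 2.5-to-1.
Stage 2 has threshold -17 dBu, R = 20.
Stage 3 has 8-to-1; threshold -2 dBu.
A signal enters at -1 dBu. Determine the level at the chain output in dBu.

-16.35 dBu

Stage 1: overshoot 5 dB → 5/2.5 = 2 dB → -4 dBu.
Stage 2: -4 dBu is 13 dB over -17 dBu; at 20:1 that becomes 0.65 dB over, giving -16.35 dBu.
Stage 3: -16.35 dBu ≤ -2 dBu, so stage 3 doesn't engage; output -16.35 dBu.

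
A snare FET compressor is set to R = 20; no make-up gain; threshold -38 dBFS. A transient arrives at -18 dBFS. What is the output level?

-37 dBFS

Overshoot: -18 − (-38) = 20 dB.
At 20:1 the overshoot is divided by 20, leaving 1 dB above threshold.
So the level is -38 + 1 = -37 dBFS.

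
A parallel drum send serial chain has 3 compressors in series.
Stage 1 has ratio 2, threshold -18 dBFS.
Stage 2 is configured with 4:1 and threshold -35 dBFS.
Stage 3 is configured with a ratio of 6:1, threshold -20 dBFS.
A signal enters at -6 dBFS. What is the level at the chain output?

Stage 1: 12 dB above -18 dBFS, reduced 2:1 to 6 dB above → -12 dBFS.
Stage 2: -12 dBFS is 23 dB over -35 dBFS; at 4:1 that becomes 5.75 dB over, giving -29.25 dBFS.
Stage 3: -29.25 dBFS is at or below the -20 dBFS threshold — no compression; output -29.25 dBFS.

-29.25 dBFS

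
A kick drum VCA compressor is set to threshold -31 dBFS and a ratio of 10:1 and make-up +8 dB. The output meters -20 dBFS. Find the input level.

Before make-up, the level was -20 − 8 = -28 dBFS.
Post-compression overshoot = -28 − (-31) = 3 dB.
Undo the ratio: input overshoot = 3 × 10 = 30 dB, giving input = -1 dBFS.

-1 dBFS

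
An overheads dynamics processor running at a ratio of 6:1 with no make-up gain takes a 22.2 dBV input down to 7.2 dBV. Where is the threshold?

Gain reduction = 22.2 − 7.2 = 15 dB; output overshoot = GR / (R − 1) = 15 / 5 = 3 dB.
Threshold = output − output overshoot = 7.2 − 3 = 4.2 dBV.

4.2 dBV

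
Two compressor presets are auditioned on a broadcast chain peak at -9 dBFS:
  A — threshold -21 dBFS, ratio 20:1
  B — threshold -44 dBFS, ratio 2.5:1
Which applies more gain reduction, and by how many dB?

A: overshoot 12 dB → output overshoot 0.6 dB → GR 11.4 dB.
B: overshoot 35 dB → output overshoot 14 dB → GR 21 dB.
B reduces 9.6 dB more.

B, by 9.6 dB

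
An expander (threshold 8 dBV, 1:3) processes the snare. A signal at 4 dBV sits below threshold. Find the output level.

-4 dBV

Undershoot = 8 − 4 = 4 dB.
At 1:3, that expands to 12 dB under threshold.
Output = 8 − 12 = -4 dBV.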